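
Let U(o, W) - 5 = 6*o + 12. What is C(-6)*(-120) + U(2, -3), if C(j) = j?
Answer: 749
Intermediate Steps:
U(o, W) = 17 + 6*o (U(o, W) = 5 + (6*o + 12) = 5 + (12 + 6*o) = 17 + 6*o)
C(-6)*(-120) + U(2, -3) = -6*(-120) + (17 + 6*2) = 720 + (17 + 12) = 720 + 29 = 749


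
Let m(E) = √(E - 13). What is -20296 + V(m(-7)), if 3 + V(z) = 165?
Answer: -20134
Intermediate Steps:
m(E) = √(-13 + E)
V(z) = 162 (V(z) = -3 + 165 = 162)
-20296 + V(m(-7)) = -20296 + 162 = -20134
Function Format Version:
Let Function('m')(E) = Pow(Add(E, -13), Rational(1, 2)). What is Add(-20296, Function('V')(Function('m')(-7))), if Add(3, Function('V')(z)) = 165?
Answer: -20134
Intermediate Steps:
Function('m')(E) = Pow(Add(-13, E), Rational(1, 2))
Function('V')(z) = 162 (Function('V')(z) = Add(-3, 165) = 162)
Add(-20296, Function('V')(Function('m')(-7))) = Add(-20296, 162) = -20134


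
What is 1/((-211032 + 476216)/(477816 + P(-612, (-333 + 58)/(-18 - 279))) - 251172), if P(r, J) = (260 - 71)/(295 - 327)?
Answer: -15289923/3840392053868 ≈ -3.9813e-6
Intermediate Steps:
P(r, J) = -189/32 (P(r, J) = 189/(-32) = 189*(-1/32) = -189/32)
1/((-211032 + 476216)/(477816 + P(-612, (-333 + 58)/(-18 - 279))) - 251172) = 1/((-211032 + 476216)/(477816 - 189/32) - 251172) = 1/(265184/(15289923/32) - 251172) = 1/(265184*(32/15289923) - 251172) = 1/(8485888/15289923 - 251172) = 1/(-3840392053868/15289923) = -15289923/3840392053868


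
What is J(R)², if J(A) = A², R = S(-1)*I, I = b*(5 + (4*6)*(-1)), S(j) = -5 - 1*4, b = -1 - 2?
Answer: 69257922561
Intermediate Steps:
b = -3
S(j) = -9 (S(j) = -5 - 4 = -9)
I = 57 (I = -3*(5 + (4*6)*(-1)) = -3*(5 + 24*(-1)) = -3*(5 - 24) = -3*(-19) = 57)
R = -513 (R = -9*57 = -513)
J(R)² = ((-513)²)² = 263169² = 69257922561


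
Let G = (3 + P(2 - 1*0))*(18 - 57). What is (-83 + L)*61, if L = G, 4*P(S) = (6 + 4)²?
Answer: -71675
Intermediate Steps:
P(S) = 25 (P(S) = (6 + 4)²/4 = (¼)*10² = (¼)*100 = 25)
G = -1092 (G = (3 + 25)*(18 - 57) = 28*(-39) = -1092)
L = -1092
(-83 + L)*61 = (-83 - 1092)*61 = -1175*61 = -71675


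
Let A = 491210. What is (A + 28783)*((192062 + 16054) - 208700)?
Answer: -303675912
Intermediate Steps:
(A + 28783)*((192062 + 16054) - 208700) = (491210 + 28783)*((192062 + 16054) - 208700) = 519993*(208116 - 208700) = 519993*(-584) = -303675912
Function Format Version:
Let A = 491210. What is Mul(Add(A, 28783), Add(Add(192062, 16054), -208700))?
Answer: -303675912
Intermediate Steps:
Mul(Add(A, 28783), Add(Add(192062, 16054), -208700)) = Mul(Add(491210, 28783), Add(Add(192062, 16054), -208700)) = Mul(519993, Add(208116, -208700)) = Mul(519993, -584) = -303675912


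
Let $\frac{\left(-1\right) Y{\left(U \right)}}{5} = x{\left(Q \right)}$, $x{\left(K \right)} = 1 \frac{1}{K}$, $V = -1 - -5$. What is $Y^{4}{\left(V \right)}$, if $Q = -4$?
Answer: $\frac{625}{256} \approx 2.4414$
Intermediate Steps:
$V = 4$ ($V = -1 + 5 = 4$)
$x{\left(K \right)} = \frac{1}{K}$
$Y{\left(U \right)} = \frac{5}{4}$ ($Y{\left(U \right)} = - \frac{5}{-4} = \left(-5\right) \left(- \frac{1}{4}\right) = \frac{5}{4}$)
$Y^{4}{\left(V \right)} = \left(\frac{5}{4}\right)^{4} = \frac{625}{256}$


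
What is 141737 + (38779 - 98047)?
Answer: 82469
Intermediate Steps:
141737 + (38779 - 98047) = 141737 - 59268 = 82469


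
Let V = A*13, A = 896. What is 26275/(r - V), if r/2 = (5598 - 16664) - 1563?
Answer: -26275/36906 ≈ -0.71194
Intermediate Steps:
r = -25258 (r = 2*((5598 - 16664) - 1563) = 2*(-11066 - 1563) = 2*(-12629) = -25258)
V = 11648 (V = 896*13 = 11648)
26275/(r - V) = 26275/(-25258 - 1*11648) = 26275/(-25258 - 11648) = 26275/(-36906) = 26275*(-1/36906) = -26275/36906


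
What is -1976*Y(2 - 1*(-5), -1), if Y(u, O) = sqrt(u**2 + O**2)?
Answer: -9880*sqrt(2) ≈ -13972.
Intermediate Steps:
Y(u, O) = sqrt(O**2 + u**2)
-1976*Y(2 - 1*(-5), -1) = -1976*sqrt((-1)**2 + (2 - 1*(-5))**2) = -1976*sqrt(1 + (2 + 5)**2) = -1976*sqrt(1 + 7**2) = -1976*sqrt(1 + 49) = -9880*sqrt(2)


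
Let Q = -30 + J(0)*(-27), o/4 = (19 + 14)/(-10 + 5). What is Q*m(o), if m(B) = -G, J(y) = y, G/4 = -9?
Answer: -1080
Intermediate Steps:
G = -36 (G = 4*(-9) = -36)
o = -132/5 (o = 4*((19 + 14)/(-10 + 5)) = 4*(33/(-5)) = 4*(33*(-⅕)) = 4*(-33/5) = -132/5 ≈ -26.400)
m(B) = 36 (m(B) = -1*(-36) = 36)
Q = -30 (Q = -30 + 0*(-27) = -30 + 0 = -30)
Q*m(o) = -30*36 = -1080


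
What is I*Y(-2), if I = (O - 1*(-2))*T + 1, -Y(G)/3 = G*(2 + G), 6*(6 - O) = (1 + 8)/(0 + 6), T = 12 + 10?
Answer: 0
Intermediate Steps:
T = 22
O = 23/4 (O = 6 - (1 + 8)/(6*(0 + 6)) = 6 - 3/(2*6) = 6 - 1/6*3/2 = 6 - 1/4 = 23/4 ≈ 5.7500)
Y(G) = -3*G*(2 + G)
I = 343/2 (I = (23/4 - 1*(-2))*22 + 1 = (23/4 + 2)*22 + 1 = (31/4)*22 + 1 = 341/2 + 1 = 343/2 ≈ 171.50)
I*Y(-2) = 343*(-3*(-2)*(2 - 2))/2 = 343*(-3*(-2)*0)/2 = (343/2)*0 = 0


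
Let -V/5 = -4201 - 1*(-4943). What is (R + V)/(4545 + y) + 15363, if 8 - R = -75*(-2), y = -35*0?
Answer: 7757887/505 ≈ 15362.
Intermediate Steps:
y = 0
V = -3710 (V = -5*(-4201 - 1*(-4943)) = -5*(-4201 + 4943) = -5*742 = -3710)
R = -142 (R = 8 - (-75)*(-2) = 8 - 1*150 = 8 - 150 = -142)
(R + V)/(4545 + y) + 15363 = (-142 - 3710)/(4545 + 0) + 15363 = -3852/4545 + 15363 = -3852*1/4545 + 15363 = -428/505 + 15363 = 7757887/505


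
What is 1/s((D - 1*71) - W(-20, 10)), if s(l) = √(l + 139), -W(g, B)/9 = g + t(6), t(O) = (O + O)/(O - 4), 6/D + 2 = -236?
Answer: -I*√821695/6905 ≈ -0.13128*I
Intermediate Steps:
D = -3/119 (D = 6/(-2 - 236) = 6/(-238) = 6*(-1/238) = -3/119 ≈ -0.025210)
t(O) = 2*O/(-4 + O) (t(O) = (2*O)/(-4 + O) = 2*O/(-4 + O))
W(g, B) = -54 - 9*g (W(g, B) = -9*(g + 2*6/(-4 + 6)) = -9*(g + 2*6/2) = -9*(g + 2*6*(½)) = -9*(g + 6) = -9*(6 + g) = -54 - 9*g)
s(l) = √(139 + l)
1/s((D - 1*71) - W(-20, 10)) = 1/(√(139 + ((-3/119 - 1*71) - (-54 - 9*(-20))))) = 1/(√(139 + ((-3/119 - 71) - (-54 + 180)))) = 1/(√(139 + (-8452/119 - 1*126))) = 1/(√(139 + (-8452/119 - 126))) = 1/(√(139 - 23446/119)) = 1/(√(-6905/119)) = 1/(I*√821695/119) = -I*√821695/6905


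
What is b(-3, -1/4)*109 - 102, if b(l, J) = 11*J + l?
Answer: -2915/4 ≈ -728.75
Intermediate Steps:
b(l, J) = l + 11*J
b(-3, -1/4)*109 - 102 = (-3 + 11*(-1/4))*109 - 102 = (-3 - 11/4)*109 - 102 = -23/4*109 - 102 = -2507/4 - 102 = -2915/4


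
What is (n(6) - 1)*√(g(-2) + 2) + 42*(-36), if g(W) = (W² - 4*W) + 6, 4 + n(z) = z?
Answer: -1512 + 2*√5 ≈ -1507.5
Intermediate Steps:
n(z) = -4 + z
g(W) = 6 + W² - 4*W
(n(6) - 1)*√(g(-2) + 2) + 42*(-36) = ((-4 + 6) - 1)*√((6 + (-2)² - 4*(-2)) + 2) + 42*(-36) = (2 - 1)*√((6 + 4 + 8) + 2) - 1512 = 1*√(18 + 2) - 1512 = 1*√20 - 1512 = 1*(2*√5) - 1512 = 2*√5 - 1512 = -1512 + 2*√5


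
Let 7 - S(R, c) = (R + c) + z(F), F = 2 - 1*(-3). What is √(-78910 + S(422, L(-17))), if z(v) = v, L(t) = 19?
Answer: I*√79349 ≈ 281.69*I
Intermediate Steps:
F = 5 (F = 2 + 3 = 5)
S(R, c) = 2 - R - c (S(R, c) = 7 - ((R + c) + 5) = 7 - (5 + R + c) = 7 + (-5 - R - c) = 2 - R - c)
√(-78910 + S(422, L(-17))) = √(-78910 + (2 - 1*422 - 1*19)) = √(-78910 + (2 - 422 - 19)) = √(-78910 - 439) = √(-79349) = I*√79349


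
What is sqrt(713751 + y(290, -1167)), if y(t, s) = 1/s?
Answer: 2*sqrt(243012408618)/1167 ≈ 844.84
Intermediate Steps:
sqrt(713751 + y(290, -1167)) = sqrt(713751 + 1/(-1167)) = sqrt(713751 - 1/1167) = sqrt(832947416/1167) = 2*sqrt(243012408618)/1167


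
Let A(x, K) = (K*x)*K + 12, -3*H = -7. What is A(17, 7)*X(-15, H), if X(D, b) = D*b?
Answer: -29575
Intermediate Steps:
H = 7/3 (H = -1/3*(-7) = 7/3 ≈ 2.3333)
A(x, K) = 12 + x*K**2 (A(x, K) = x*K**2 + 12 = 12 + x*K**2)
A(17, 7)*X(-15, H) = (12 + 17*7**2)*(-15*7/3) = (12 + 17*49)*(-35) = (12 + 833)*(-35) = 845*(-35) = -29575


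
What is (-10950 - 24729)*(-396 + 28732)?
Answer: -1011000144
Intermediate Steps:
(-10950 - 24729)*(-396 + 28732) = -35679*28336 = -1011000144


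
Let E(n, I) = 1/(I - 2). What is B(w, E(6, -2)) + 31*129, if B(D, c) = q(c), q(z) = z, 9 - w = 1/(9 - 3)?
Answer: 15995/4 ≈ 3998.8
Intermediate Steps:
w = 53/6 (w = 9 - 1/(9 - 3) = 9 - 1/6 = 9 - 1*⅙ = 9 - ⅙ = 53/6 ≈ 8.8333)
E(n, I) = 1/(-2 + I)
B(D, c) = c
B(w, E(6, -2)) + 31*129 = 1/(-2 - 2) + 31*129 = 1/(-4) + 3999 = -¼ + 3999 = 15995/4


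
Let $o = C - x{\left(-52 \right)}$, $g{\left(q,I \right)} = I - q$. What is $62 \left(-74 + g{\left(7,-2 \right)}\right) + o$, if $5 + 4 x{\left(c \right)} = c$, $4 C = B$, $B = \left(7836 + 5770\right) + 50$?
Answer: $- \frac{6871}{4} \approx -1717.8$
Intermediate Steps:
$B = 13656$ ($B = 13606 + 50 = 13656$)
$C = 3414$ ($C = \frac{1}{4} \cdot 13656 = 3414$)
$x{\left(c \right)} = - \frac{5}{4} + \frac{c}{4}$
$o = \frac{13713}{4}$ ($o = 3414 - \left(- \frac{5}{4} + \frac{1}{4} \left(-52\right)\right) = 3414 - \left(- \frac{5}{4} - 13\right) = 3414 - - \frac{57}{4} = 3414 + \frac{57}{4} = \frac{13713}{4} \approx 3428.3$)
$62 \left(-74 + g{\left(7,-2 \right)}\right) + o = 62 \left(-74 - 9\right) + \frac{13713}{4} = 62 \left(-83\right) + \frac{13713}{4} = -5146 + \frac{13713}{4} = - \frac{6871}{4}$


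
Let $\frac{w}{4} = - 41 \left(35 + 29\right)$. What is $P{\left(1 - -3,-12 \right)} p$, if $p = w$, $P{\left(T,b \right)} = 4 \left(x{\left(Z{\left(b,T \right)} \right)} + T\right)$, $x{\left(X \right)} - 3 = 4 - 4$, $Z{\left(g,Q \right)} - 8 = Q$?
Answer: $-293888$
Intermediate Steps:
$Z{\left(g,Q \right)} = 8 + Q$
$x{\left(X \right)} = 3$ ($x{\left(X \right)} = 3 + \left(4 - 4\right) = 3 + 0 = 3$)
$P{\left(T,b \right)} = 12 + 4 T$ ($P{\left(T,b \right)} = 4 \left(3 + T\right) = 12 + 4 T$)
$w = -10496$ ($w = 4 \left(- 41 \left(35 + 29\right)\right) = 4 \left(\left(-41\right) 64\right) = 4 \left(-2624\right) = -10496$)
$p = -10496$
$P{\left(1 - -3,-12 \right)} p = \left(12 + 4 \left(1 - -3\right)\right) \left(-10496\right) = \left(12 + 4 \left(1 + 3\right)\right) \left(-10496\right) = \left(12 + 4 \cdot 4\right) \left(-10496\right) = \left(12 + 16\right) \left(-10496\right) = 28 \left(-10496\right) = -293888$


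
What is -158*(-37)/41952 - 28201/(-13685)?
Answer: 27458497/12480720 ≈ 2.2001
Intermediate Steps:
-158*(-37)/41952 - 28201/(-13685) = 5846*(1/41952) - 28201*(-1/13685) = 2923/20976 + 28201/13685 = 27458497/12480720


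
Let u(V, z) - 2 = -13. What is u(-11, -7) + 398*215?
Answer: 85559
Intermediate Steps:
u(V, z) = -11 (u(V, z) = 2 - 13 = -11)
u(-11, -7) + 398*215 = -11 + 398*215 = -11 + 85570 = 85559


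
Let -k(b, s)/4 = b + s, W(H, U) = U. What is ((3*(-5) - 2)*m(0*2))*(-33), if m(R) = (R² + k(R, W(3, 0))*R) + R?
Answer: 0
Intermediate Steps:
k(b, s) = -4*b - 4*s (k(b, s) = -4*(b + s) = -4*b - 4*s)
m(R) = R - 3*R² (m(R) = (R² + (-4*R - 4*0)*R) + R = (R² + (-4*R + 0)*R) + R = (R² + (-4*R)*R) + R = (R² - 4*R²) + R = -3*R² + R = R - 3*R²)
((3*(-5) - 2)*m(0*2))*(-33) = ((3*(-5) - 2)*((0*2)*(1 - 0*2)))*(-33) = ((-15 - 2)*(0*(1 - 3*0)))*(-33) = -0*(1 + 0)*(-33) = -0*(-33) = -17*0*(-33) = 0*(-33) = 0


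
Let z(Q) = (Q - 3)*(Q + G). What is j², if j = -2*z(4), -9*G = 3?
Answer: 484/9 ≈ 53.778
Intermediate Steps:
G = -⅓ (G = -⅑*3 = -⅓ ≈ -0.33333)
z(Q) = (-3 + Q)*(-⅓ + Q) (z(Q) = (Q - 3)*(Q - ⅓) = (-3 + Q)*(-⅓ + Q))
j = -22/3 (j = -2*(1 + 4² - 10/3*4) = -2*(1 + 16 - 40/3) = -2*11/3 = -22/3 ≈ -7.3333)
j² = (-22/3)² = 484/9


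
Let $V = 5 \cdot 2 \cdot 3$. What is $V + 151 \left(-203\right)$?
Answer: $-30623$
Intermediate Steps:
$V = 30$ ($V = 10 \cdot 3 = 30$)
$V + 151 \left(-203\right) = 30 + 151 \left(-203\right) = 30 - 30653 = -30623$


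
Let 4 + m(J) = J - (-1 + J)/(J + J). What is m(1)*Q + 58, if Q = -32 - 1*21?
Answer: 217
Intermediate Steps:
m(J) = -4 + J - (-1 + J)/(2*J) (m(J) = -4 + (J - (-1 + J)/(J + J)) = -4 + (J - (-1 + J)/(2*J)) = -4 + J - (-1 + J)/(2*J))
Q = -53 (Q = -32 - 21 = -53)
m(1)*Q + 58 = (-9/2 + 1 + (1/2)/1)*(-53) + 58 = (-9/2 + 1 + (1/2)*1)*(-53) + 58 = (-9/2 + 1 + 1/2)*(-53) + 58 = -3*(-53) + 58 = 159 + 58 = 217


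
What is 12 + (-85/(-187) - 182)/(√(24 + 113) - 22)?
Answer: 8158/347 + 1997*√137/3817 ≈ 29.634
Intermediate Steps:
12 + (-85/(-187) - 182)/(√(24 + 113) - 22) = 12 + (-85*(-1/187) - 182)/(√137 - 22) = 12 + (5/11 - 182)/(-22 + √137) = 12 - 1997/(11*(-22 + √137))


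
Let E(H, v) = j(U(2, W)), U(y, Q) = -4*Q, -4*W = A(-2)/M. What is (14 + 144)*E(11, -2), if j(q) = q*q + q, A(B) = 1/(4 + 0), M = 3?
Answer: 1027/72 ≈ 14.264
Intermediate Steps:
A(B) = 1/4
W = -1/48 (W = -1/(16*3) = -1/4*1/12 = -1/48 ≈ -0.020833)
j(q) = q + q**2 (j(q) = q**2 + q = q + q**2)
E(H, v) = 13/144 (E(H, v) = (-4*(-1/48))*(1 - 4*(-1/48)) = (1 + 1/12)/12 = (1/12)*(13/12) = 13/144)
(14 + 144)*E(11, -2) = (14 + 144)*(13/144) = 158*(13/144) = 1027/72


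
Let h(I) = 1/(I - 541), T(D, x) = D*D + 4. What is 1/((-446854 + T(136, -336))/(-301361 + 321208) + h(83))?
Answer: -9089926/196205979 ≈ -0.046328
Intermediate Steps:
T(D, x) = 4 + D² (T(D, x) = D² + 4 = 4 + D²)
h(I) = 1/(-541 + I)
1/((-446854 + T(136, -336))/(-301361 + 321208) + h(83)) = 1/((-446854 + (4 + 136²))/(-301361 + 321208) + 1/(-541 + 83)) = 1/((-446854 + (4 + 18496))/19847 + 1/(-458)) = 1/((-446854 + 18500)*(1/19847) - 1/458) = 1/(-428354*1/19847 - 1/458) = 1/(-428354/19847 - 1/458) = 1/(-196205979/9089926) = -9089926/196205979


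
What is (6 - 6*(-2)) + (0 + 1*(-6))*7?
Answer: -24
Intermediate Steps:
(6 - 6*(-2)) + (0 + 1*(-6))*7 = (6 + 12) + (0 - 6)*7 = 18 - 6*7 = 18 - 42 = -24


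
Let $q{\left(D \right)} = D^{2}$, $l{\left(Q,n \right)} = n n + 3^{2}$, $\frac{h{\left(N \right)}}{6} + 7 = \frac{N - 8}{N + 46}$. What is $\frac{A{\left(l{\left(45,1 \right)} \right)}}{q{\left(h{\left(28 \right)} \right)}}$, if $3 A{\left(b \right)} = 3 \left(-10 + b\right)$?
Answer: $0$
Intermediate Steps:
$h{\left(N \right)} = -42 + \frac{6 \left(-8 + N\right)}{46 + N}$ ($h{\left(N \right)} = -42 + 6 \frac{N - 8}{N + 46} = -42 + 6 \frac{-8 + N}{46 + N} = -42 + \frac{6 \left(-8 + N\right)}{46 + N}$)
$l{\left(Q,n \right)} = 9 + n^{2}$ ($l{\left(Q,n \right)} = n^{2} + 9 = 9 + n^{2}$)
$A{\left(b \right)} = -10 + b$ ($A{\left(b \right)} = \frac{3 \left(-10 + b\right)}{3} = \frac{-30 + 3 b}{3} = -10 + b$)
$\frac{A{\left(l{\left(45,1 \right)} \right)}}{q{\left(h{\left(28 \right)} \right)}} = \frac{-10 + \left(9 + 1^{2}\right)}{\left(\frac{36 \left(-55 - 28\right)}{46 + 28}\right)^{2}} = \frac{-10 + \left(9 + 1\right)}{\left(\frac{36 \left(-55 - 28\right)}{74}\right)^{2}} = \frac{-10 + 10}{\left(36 \cdot \frac{1}{74} \left(-83\right)\right)^{2}} = \frac{0}{\left(- \frac{1494}{37}\right)^{2}} = \frac{0}{\frac{2232036}{1369}} = 0 \cdot \frac{1369}{2232036} = 0$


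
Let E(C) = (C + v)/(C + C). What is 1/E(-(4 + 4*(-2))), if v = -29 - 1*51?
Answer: -2/19 ≈ -0.10526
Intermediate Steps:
v = -80 (v = -29 - 51 = -80)
E(C) = (-80 + C)/(2*C) (E(C) = (C - 80)/(C + C) = (-80 + C)/((2*C)) = (-80 + C)*(1/(2*C)) = (-80 + C)/(2*C))
1/E(-(4 + 4*(-2))) = 1/((-80 - (4 + 4*(-2)))/(2*((-(4 + 4*(-2)))))) = 1/((-80 - (4 - 8))/(2*((-(4 - 8))))) = 1/((-80 - 1*(-4))/(2*((-1*(-4))))) = 1/((1/2)*(-80 + 4)/4) = 1/((1/2)*(1/4)*(-76)) = 1/(-19/2) = -2/19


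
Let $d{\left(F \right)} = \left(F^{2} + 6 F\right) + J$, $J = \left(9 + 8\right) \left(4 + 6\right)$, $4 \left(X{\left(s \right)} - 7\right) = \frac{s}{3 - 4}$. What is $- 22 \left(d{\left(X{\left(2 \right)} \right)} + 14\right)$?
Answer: $- \frac{11671}{2} \approx -5835.5$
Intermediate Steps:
$X{\left(s \right)} = 7 - \frac{s}{4}$ ($X{\left(s \right)} = 7 + \frac{s \frac{1}{3 - 4}}{4} = 7 + \frac{s \frac{1}{-1}}{4} = 7 + \frac{s \left(-1\right)}{4} = 7 + \frac{\left(-1\right) s}{4} = 7 - \frac{s}{4}$)
$J = 170$ ($J = 17 \cdot 10 = 170$)
$d{\left(F \right)} = 170 + F^{2} + 6 F$ ($d{\left(F \right)} = \left(F^{2} + 6 F\right) + 170 = 170 + F^{2} + 6 F$)
$- 22 \left(d{\left(X{\left(2 \right)} \right)} + 14\right) = - 22 \left(\left(170 + \left(7 - \frac{1}{2}\right)^{2} + 6 \left(7 - \frac{1}{2}\right)\right) + 14\right) = - 22 \left(\left(170 + \left(\frac{13}{2}\right)^{2} + 6 \cdot \frac{13}{2}\right) + 14\right) = - 22 \left(\left(170 + \frac{169}{4} + 39\right) + 14\right) = - 22 \left(\frac{1005}{4} + 14\right) = \left(-22\right) \frac{1061}{4} = - \frac{11671}{2}$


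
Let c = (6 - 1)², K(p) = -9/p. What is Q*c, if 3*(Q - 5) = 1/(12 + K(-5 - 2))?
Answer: 35050/279 ≈ 125.63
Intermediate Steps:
Q = 1402/279 (Q = 5 + 1/(3*(12 - 9/(-5 - 2))) = 5 + 1/(3*(12 - 9/(-7))) = 5 + 1/(3*(12 - 9*(-⅐))) = 5 + 1/(3*(12 + 9/7)) = 5 + 1/(3*(93/7)) = 5 + (⅓)*(7/93) = 5 + 7/279 = 1402/279 ≈ 5.0251)
c = 25 (c = 5² = 25)
Q*c = (1402/279)*25 = 35050/279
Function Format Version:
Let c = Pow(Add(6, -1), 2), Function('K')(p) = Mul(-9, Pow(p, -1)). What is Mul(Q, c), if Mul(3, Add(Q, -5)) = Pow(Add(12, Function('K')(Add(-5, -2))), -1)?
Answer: Rational(35050, 279) ≈ 125.63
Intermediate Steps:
Q = Rational(1402, 279) (Q = Add(5, Mul(Rational(1, 3), Pow(Add(12, Mul(-9, Pow(Add(-5, -2), -1))), -1))) = Add(5, Mul(Rational(1, 3), Pow(Add(12, Mul(-9, Pow(-7, -1))), -1))) = Add(5, Mul(Rational(1, 3), Pow(Add(12, Mul(-9, Rational(-1, 7))), -1))) = Add(5, Mul(Rational(1, 3), Pow(Add(12, Rational(9, 7)), -1))) = Add(5, Mul(Rational(1, 3), Pow(Rational(93, 7), -1))) = Add(5, Mul(Rational(1, 3), Rational(7, 93))) = Add(5, Rational(7, 279)) = Rational(1402, 279) ≈ 5.0251)
c = 25 (c = Pow(5, 2) = 25)
Mul(Q, c) = Mul(Rational(1402, 279), 25) = Rational(35050, 279)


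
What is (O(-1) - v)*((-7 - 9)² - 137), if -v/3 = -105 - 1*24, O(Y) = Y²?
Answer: -45934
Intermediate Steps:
v = 387 (v = -3*(-105 - 1*24) = -3*(-105 - 24) = -3*(-129) = 387)
(O(-1) - v)*((-7 - 9)² - 137) = ((-1)² - 1*387)*((-7 - 9)² - 137) = (1 - 387)*((-16)² - 137) = -386*(256 - 137) = -386*119 = -45934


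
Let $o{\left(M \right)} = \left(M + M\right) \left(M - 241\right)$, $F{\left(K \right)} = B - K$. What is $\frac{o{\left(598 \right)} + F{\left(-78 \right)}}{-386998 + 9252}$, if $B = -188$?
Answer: $- \frac{213431}{188873} \approx -1.13$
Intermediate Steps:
$F{\left(K \right)} = -188 - K$
$o{\left(M \right)} = 2 M \left(-241 + M\right)$
$\frac{o{\left(598 \right)} + F{\left(-78 \right)}}{-386998 + 9252} = \frac{2 \cdot 598 \left(-241 + 598\right) - 110}{-386998 + 9252} = \frac{2 \cdot 598 \cdot 357 + \left(-188 + 78\right)}{-377746} = \left(426972 - 110\right) \left(- \frac{1}{377746}\right) = 426862 \left(- \frac{1}{377746}\right) = - \frac{213431}{188873}$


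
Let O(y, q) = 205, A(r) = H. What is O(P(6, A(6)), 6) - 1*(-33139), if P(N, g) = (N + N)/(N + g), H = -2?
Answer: 33344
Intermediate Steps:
A(r) = -2
P(N, g) = 2*N/(N + g) (P(N, g) = (2*N)/(N + g) = 2*N/(N + g))
O(P(6, A(6)), 6) - 1*(-33139) = 205 - 1*(-33139) = 205 + 33139 = 33344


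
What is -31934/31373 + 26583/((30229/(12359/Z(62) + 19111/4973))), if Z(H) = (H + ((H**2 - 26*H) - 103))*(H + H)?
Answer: 3077207306186640677/1281334005353217844 ≈ 2.4016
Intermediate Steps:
Z(H) = 2*H*(-103 + H**2 - 25*H) (Z(H) = (H + (-103 + H**2 - 26*H))*(2*H) = (-103 + H**2 - 25*H)*(2*H) = 2*H*(-103 + H**2 - 25*H))
-31934/31373 + 26583/((30229/(12359/Z(62) + 19111/4973))) = -31934/31373 + 26583/((30229/(12359/((2*62*(-103 + 62**2 - 25*62))) + 19111/4973))) = -31934*1/31373 + 26583/((30229/(12359/((2*62*(-103 + 3844 - 1550))) + 19111*(1/4973)))) = -31934/31373 + 26583/((30229/(12359/((2*62*2191)) + 19111/4973))) = -31934/31373 + 26583/((30229/(12359/271684 + 19111/4973))) = -31934/31373 + 26583/((30229/(5253614231/1351084532))) = -31934/31373 + 26583/((30229*(1351084532/5253614231))) = -31934/31373 + 26583/(40841934317828/5253614231) = -31934/31373 + 26583*(5253614231/40841934317828) = -31934/31373 + 139656827102673/40841934317828 = 3077207306186640677/1281334005353217844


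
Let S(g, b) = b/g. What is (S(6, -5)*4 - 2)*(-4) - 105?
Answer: -251/3 ≈ -83.667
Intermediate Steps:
(S(6, -5)*4 - 2)*(-4) - 105 = (-5/6*4 - 2)*(-4) - 105 = (-5*⅙*4 - 2)*(-4) - 105 = (-⅚*4 - 2)*(-4) - 105 = (-10/3 - 2)*(-4) - 105 = -16/3*(-4) - 105 = 64/3 - 105 = -251/3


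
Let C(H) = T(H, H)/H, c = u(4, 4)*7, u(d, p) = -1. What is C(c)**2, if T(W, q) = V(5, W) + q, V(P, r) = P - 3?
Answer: 25/49 ≈ 0.51020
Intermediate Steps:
V(P, r) = -3 + P
T(W, q) = 2 + q (T(W, q) = (-3 + 5) + q = 2 + q)
c = -7 (c = -1*7 = -7)
C(H) = (2 + H)/H
C(c)**2 = ((2 - 7)/(-7))**2 = (-1/7*(-5))**2 = (5/7)**2 = 25/49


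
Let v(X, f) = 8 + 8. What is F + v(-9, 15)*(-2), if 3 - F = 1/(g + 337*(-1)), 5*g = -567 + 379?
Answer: -54312/1873 ≈ -28.997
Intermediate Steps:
v(X, f) = 16
g = -188/5 (g = (-567 + 379)/5 = (⅕)*(-188) = -188/5 ≈ -37.600)
F = 5624/1873 (F = 3 - 1/(-188/5 + 337*(-1)) = 3 - 1/(-188/5 - 337) = 3 - 1/(-1873/5) = 3 - 1*(-5/1873) = 3 + 5/1873 = 5624/1873 ≈ 3.0027)
F + v(-9, 15)*(-2) = 5624/1873 + 16*(-2) = 5624/1873 - 32 = -54312/1873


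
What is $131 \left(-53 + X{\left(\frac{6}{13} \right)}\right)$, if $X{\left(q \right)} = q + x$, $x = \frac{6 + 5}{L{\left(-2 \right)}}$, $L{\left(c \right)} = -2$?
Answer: $- \frac{197679}{26} \approx -7603.0$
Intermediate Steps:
$x = - \frac{11}{2}$ ($x = \frac{6 + 5}{-2} = 11 \left(- \frac{1}{2}\right) = - \frac{11}{2} \approx -5.5$)
$X{\left(q \right)} = - \frac{11}{2} + q$ ($X{\left(q \right)} = q - \frac{11}{2} = - \frac{11}{2} + q$)
$131 \left(-53 + X{\left(\frac{6}{13} \right)}\right) = 131 \left(-53 - \left(\frac{11}{2} - \frac{6}{13}\right)\right) = 131 \left(-53 + \left(- \frac{11}{2} + 6 \cdot \frac{1}{13}\right)\right) = 131 \left(-53 + \left(- \frac{11}{2} + \frac{6}{13}\right)\right) = 131 \left(-53 - \frac{131}{26}\right) = 131 \left(- \frac{1509}{26}\right) = - \frac{197679}{26}$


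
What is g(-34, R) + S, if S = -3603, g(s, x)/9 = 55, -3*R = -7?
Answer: -3108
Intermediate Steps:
R = 7/3 (R = -1/3*(-7) = 7/3 ≈ 2.3333)
g(s, x) = 495 (g(s, x) = 9*55 = 495)
g(-34, R) + S = 495 - 3603 = -3108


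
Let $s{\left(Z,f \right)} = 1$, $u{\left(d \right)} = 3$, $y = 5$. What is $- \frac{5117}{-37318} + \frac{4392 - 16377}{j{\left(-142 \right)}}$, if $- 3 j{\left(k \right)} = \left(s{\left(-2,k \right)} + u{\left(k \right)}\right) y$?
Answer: $\frac{134187103}{74636} \approx 1797.9$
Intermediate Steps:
$j{\left(k \right)} = - \frac{20}{3}$ ($j{\left(k \right)} = - \frac{\left(1 + 3\right) 5}{3} = - \frac{4 \cdot 5}{3} = \left(- \frac{1}{3}\right) 20 = - \frac{20}{3}$)
$- \frac{5117}{-37318} + \frac{4392 - 16377}{j{\left(-142 \right)}} = - \frac{5117}{-37318} + \frac{4392 - 16377}{- \frac{20}{3}} = \left(-5117\right) \left(- \frac{1}{37318}\right) + \left(4392 - 16377\right) \left(- \frac{3}{20}\right) = \frac{5117}{37318} - - \frac{7191}{4} = \frac{5117}{37318} + \frac{7191}{4} = \frac{134187103}{74636}$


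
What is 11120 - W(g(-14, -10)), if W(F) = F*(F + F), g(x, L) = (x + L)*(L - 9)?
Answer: -404752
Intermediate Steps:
g(x, L) = (-9 + L)*(L + x) (g(x, L) = (L + x)*(-9 + L) = (-9 + L)*(L + x))
W(F) = 2*F² (W(F) = F*(2*F) = 2*F²)
11120 - W(g(-14, -10)) = 11120 - 2*((-10)² - 9*(-10) - 9*(-14) - 10*(-14))² = 11120 - 2*(100 + 90 + 126 + 140)² = 11120 - 2*456² = 11120 - 2*207936 = 11120 - 1*415872 = 11120 - 415872 = -404752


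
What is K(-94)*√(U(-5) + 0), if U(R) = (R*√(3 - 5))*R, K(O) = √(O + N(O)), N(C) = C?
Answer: 10*I*2^(¼)*√47*√I ≈ -57.649 + 57.649*I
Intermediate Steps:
K(O) = √2*√O (K(O) = √(O + O) = √(2*O) = √2*√O)
U(R) = I*√2*R² (U(R) = (R*√(-2))*R = (R*(I*√2))*R = (I*R*√2)*R = I*√2*R²)
K(-94)*√(U(-5) + 0) = (√2*√(-94))*√(I*√2*(-5)² + 0) = (√2*(I*√94))*√(I*√2*25 + 0) = (2*I*√47)*√(25*I*√2 + 0) = (2*I*√47)*√(25*I*√2) = (2*I*√47)*(5*2^(¼)*√I) = 10*I*2^(¼)*√47*√I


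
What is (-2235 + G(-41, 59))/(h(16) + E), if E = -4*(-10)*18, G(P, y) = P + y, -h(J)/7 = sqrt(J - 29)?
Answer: -1596240/519037 - 15519*I*sqrt(13)/519037 ≈ -3.0754 - 0.1078*I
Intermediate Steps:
h(J) = -7*sqrt(-29 + J) (h(J) = -7*sqrt(J - 29) = -7*sqrt(-29 + J))
E = 720 (E = 40*18 = 720)
(-2235 + G(-41, 59))/(h(16) + E) = (-2235 + (-41 + 59))/(-7*sqrt(-29 + 16) + 720) = (-2235 + 18)/(-7*I*sqrt(13) + 720) = -2217/(-7*I*sqrt(13) + 720) = -2217/(720 - 7*I*sqrt(13))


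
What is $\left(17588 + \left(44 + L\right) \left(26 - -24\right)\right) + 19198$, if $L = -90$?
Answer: $34486$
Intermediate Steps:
$\left(17588 + \left(44 + L\right) \left(26 - -24\right)\right) + 19198 = \left(17588 + \left(44 - 90\right) \left(26 - -24\right)\right) + 19198 = \left(17588 - 46 \left(26 + 24\right)\right) + 19198 = \left(17588 - 2300\right) + 19198 = 15288 + 19198 = 34486$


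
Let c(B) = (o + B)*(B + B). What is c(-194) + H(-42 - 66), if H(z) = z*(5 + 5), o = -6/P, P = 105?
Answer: 2597496/35 ≈ 74214.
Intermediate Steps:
o = -2/35 (o = -6/105 = -6*1/105 = -2/35 ≈ -0.057143)
c(B) = 2*B*(-2/35 + B) (c(B) = (-2/35 + B)*(B + B) = (-2/35 + B)*(2*B) = 2*B*(-2/35 + B))
H(z) = 10*z (H(z) = z*10 = 10*z)
c(-194) + H(-42 - 66) = (2/35)*(-194)*(-2 + 35*(-194)) + 10*(-42 - 66) = (2/35)*(-194)*(-2 - 6790) + 10*(-108) = (2/35)*(-194)*(-6792) - 1080 = 2635296/35 - 1080 = 2597496/35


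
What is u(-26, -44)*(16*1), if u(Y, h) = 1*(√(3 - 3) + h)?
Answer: -704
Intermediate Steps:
u(Y, h) = h (u(Y, h) = 1*(√0 + h) = 1*(0 + h) = 1*h = h)
u(-26, -44)*(16*1) = -704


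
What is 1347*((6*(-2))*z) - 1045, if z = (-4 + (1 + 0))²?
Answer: -146521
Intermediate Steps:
z = 9 (z = (-4 + 1)² = (-3)² = 9)
1347*((6*(-2))*z) - 1045 = 1347*((6*(-2))*9) - 1045 = 1347*(-12*9) - 1045 = 1347*(-108) - 1045 = -145476 - 1045 = -146521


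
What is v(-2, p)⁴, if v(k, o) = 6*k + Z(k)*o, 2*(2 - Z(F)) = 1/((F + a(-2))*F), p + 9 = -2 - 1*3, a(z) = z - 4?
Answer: 160551674721/65536 ≈ 2.4498e+6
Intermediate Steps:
a(z) = -4 + z
p = -14 (p = -9 + (-2 - 1*3) = -9 + (-2 - 3) = -9 - 5 = -14)
Z(F) = 2 - 1/(2*F*(-6 + F)) (Z(F) = 2 - 1/(2*(F + (-4 - 2))*F) = 2 - 1/(2*(F - 6)*F) = 2 - 1/(2*(-6 + F)*F) = 2 - 1/(2*F*(-6 + F)))
v(k, o) = 6*k + o*(-1 - 24*k + 4*k²)/(2*k*(-6 + k)) (v(k, o) = 6*k + ((-1 - 24*k + 4*k²)/(2*k*(-6 + k)))*o = 6*k + o*(-1 - 24*k + 4*k²)/(2*k*(-6 + k)))
v(-2, p)⁴ = ((½)*(-1*(-14)*(1 - 4*(-2)² + 24*(-2)) + 12*(-2)²*(-6 - 2))/(-2*(-6 - 2)))⁴ = ((½)*(-½)*(-1*(-14)*(1 - 4*4 - 48) + 12*4*(-8))/(-8))⁴ = ((½)*(-½)*(-⅛)*(-1*(-14)*(1 - 16 - 48) - 384))⁴ = ((½)*(-½)*(-⅛)*(-1*(-14)*(-63) - 384))⁴ = ((½)*(-½)*(-⅛)*(-882 - 384))⁴ = ((½)*(-½)*(-⅛)*(-1266))⁴ = (-633/16)⁴ = 160551674721/65536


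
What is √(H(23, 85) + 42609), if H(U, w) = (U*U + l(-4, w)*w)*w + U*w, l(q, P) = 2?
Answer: √103979 ≈ 322.46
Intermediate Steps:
H(U, w) = U*w + w*(U² + 2*w) (H(U, w) = (U*U + 2*w)*w + U*w = (U² + 2*w)*w + U*w = w*(U² + 2*w) + U*w = U*w + w*(U² + 2*w))
√(H(23, 85) + 42609) = √(85*(23 + 23² + 2*85) + 42609) = √(85*(23 + 529 + 170) + 42609) = √(85*722 + 42609) = √(61370 + 42609) = √103979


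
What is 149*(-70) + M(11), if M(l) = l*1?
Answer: -10419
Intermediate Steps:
M(l) = l
149*(-70) + M(11) = 149*(-70) + 11 = -10430 + 11 = -10419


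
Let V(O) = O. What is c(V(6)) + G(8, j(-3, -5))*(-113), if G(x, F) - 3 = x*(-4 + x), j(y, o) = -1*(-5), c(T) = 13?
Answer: -3942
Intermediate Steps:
j(y, o) = 5
G(x, F) = 3 + x*(-4 + x)
c(V(6)) + G(8, j(-3, -5))*(-113) = 13 + (3 + 8² - 4*8)*(-113) = 13 + (3 + 64 - 32)*(-113) = 13 + 35*(-113) = 13 - 3955 = -3942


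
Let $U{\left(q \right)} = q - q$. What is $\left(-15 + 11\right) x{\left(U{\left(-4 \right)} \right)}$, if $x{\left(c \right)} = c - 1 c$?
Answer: $0$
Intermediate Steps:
$U{\left(q \right)} = 0$
$x{\left(c \right)} = 0$ ($x{\left(c \right)} = c - c = 0$)
$\left(-15 + 11\right) x{\left(U{\left(-4 \right)} \right)} = \left(-15 + 11\right) 0 = \left(-4\right) 0 = 0$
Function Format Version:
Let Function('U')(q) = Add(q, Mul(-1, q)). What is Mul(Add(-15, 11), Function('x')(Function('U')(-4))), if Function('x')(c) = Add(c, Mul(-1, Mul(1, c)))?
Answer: 0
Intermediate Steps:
Function('U')(q) = 0
Function('x')(c) = 0 (Function('x')(c) = Add(c, Mul(-1, c)) = 0)
Mul(Add(-15, 11), Function('x')(Function('U')(-4))) = Mul(Add(-15, 11), 0) = Mul(-4, 0) = 0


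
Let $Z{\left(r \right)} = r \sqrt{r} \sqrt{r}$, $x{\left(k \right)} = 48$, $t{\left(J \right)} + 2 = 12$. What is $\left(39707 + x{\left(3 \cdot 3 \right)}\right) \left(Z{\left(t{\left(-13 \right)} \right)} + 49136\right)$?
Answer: $1957377180$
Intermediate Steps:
$t{\left(J \right)} = 10$ ($t{\left(J \right)} = -2 + 12 = 10$)
$Z{\left(r \right)} = r^{2}$ ($Z{\left(r \right)} = r^{\frac{3}{2}} \sqrt{r} = r^{2}$)
$\left(39707 + x{\left(3 \cdot 3 \right)}\right) \left(Z{\left(t{\left(-13 \right)} \right)} + 49136\right) = \left(39707 + 48\right) \left(10^{2} + 49136\right) = 39755 \left(100 + 49136\right) = 39755 \cdot 49236 = 1957377180$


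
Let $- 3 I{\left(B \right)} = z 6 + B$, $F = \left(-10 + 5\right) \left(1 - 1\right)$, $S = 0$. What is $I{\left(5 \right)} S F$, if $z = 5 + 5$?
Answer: $0$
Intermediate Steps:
$z = 10$
$F = 0$ ($F = \left(-5\right) 0 = 0$)
$I{\left(B \right)} = -20 - \frac{B}{3}$ ($I{\left(B \right)} = - \frac{10 \cdot 6 + B}{3} = - \frac{60 + B}{3} = -20 - \frac{B}{3}$)
$I{\left(5 \right)} S F = \left(-20 - \frac{5}{3}\right) 0 \cdot 0 = \left(- \frac{65}{3}\right) 0 \cdot 0 = 0 \cdot 0 = 0$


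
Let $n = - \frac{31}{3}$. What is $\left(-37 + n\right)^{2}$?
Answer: $\frac{20164}{9} \approx 2240.4$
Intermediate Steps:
$n = - \frac{31}{3}$ ($n = \left(-31\right) \frac{1}{3} = - \frac{31}{3} \approx -10.333$)
$\left(-37 + n\right)^{2} = \left(-37 - \frac{31}{3}\right)^{2} = \left(- \frac{142}{3}\right)^{2} = \frac{20164}{9}$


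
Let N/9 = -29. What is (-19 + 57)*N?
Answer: -9918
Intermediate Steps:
N = -261 (N = 9*(-29) = -261)
(-19 + 57)*N = (-19 + 57)*(-261) = 38*(-261) = -9918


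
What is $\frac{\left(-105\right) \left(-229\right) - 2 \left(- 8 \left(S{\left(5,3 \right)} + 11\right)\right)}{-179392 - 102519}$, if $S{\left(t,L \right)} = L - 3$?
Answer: $- \frac{24221}{281911} \approx -0.085917$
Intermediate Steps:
$S{\left(t,L \right)} = -3 + L$
$\frac{\left(-105\right) \left(-229\right) - 2 \left(- 8 \left(S{\left(5,3 \right)} + 11\right)\right)}{-179392 - 102519} = \frac{\left(-105\right) \left(-229\right) - 2 \left(- 8 \left(\left(-3 + 3\right) + 11\right)\right)}{-179392 - 102519} = \frac{24045 - 2 \left(- 8 \left(0 + 11\right)\right)}{-281911} = \left(24045 - 2 \left(\left(-8\right) 11\right)\right) \left(- \frac{1}{281911}\right) = \left(24045 - -176\right) \left(- \frac{1}{281911}\right) = \left(24045 + 176\right) \left(- \frac{1}{281911}\right) = 24221 \left(- \frac{1}{281911}\right) = - \frac{24221}{281911}$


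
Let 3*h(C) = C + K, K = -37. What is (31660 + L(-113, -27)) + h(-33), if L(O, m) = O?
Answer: 94571/3 ≈ 31524.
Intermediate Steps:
h(C) = -37/3 + C/3 (h(C) = (C - 37)/3 = (-37 + C)/3 = -37/3 + C/3)
(31660 + L(-113, -27)) + h(-33) = (31660 - 113) + (-37/3 + (⅓)*(-33)) = 31547 + (-37/3 - 11) = 31547 - 70/3 = 94571/3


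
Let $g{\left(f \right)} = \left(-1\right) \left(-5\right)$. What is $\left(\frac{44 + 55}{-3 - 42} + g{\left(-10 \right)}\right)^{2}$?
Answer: $\frac{196}{25} \approx 7.84$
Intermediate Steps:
$g{\left(f \right)} = 5$
$\left(\frac{44 + 55}{-3 - 42} + g{\left(-10 \right)}\right)^{2} = \left(\frac{44 + 55}{-3 - 42} + 5\right)^{2} = \left(\frac{99}{-45} + 5\right)^{2} = \left(99 \left(- \frac{1}{45}\right) + 5\right)^{2} = \left(- \frac{11}{5} + 5\right)^{2} = \left(\frac{14}{5}\right)^{2} = \frac{196}{25}$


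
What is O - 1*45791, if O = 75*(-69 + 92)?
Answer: -44066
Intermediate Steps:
O = 1725 (O = 75*23 = 1725)
O - 1*45791 = 1725 - 1*45791 = 1725 - 45791 = -44066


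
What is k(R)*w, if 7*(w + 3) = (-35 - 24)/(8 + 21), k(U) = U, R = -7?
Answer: 668/29 ≈ 23.034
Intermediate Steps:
w = -668/203 (w = -3 + ((-35 - 24)/(8 + 21))/7 = -3 + (-59/29)/7 = -3 + (-59*1/29)/7 = -3 + (1/7)*(-59/29) = -3 - 59/203 = -668/203 ≈ -3.2906)
k(R)*w = -7*(-668/203) = 668/29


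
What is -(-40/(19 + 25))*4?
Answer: 40/11 ≈ 3.6364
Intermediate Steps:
-(-40/(19 + 25))*4 = -(-40/44)*4 = -(-40*1/44)*4 = -(-10)*4/11 = -1*(-40/11) = 40/11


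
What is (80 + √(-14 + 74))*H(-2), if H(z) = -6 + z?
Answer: -640 - 16*√15 ≈ -701.97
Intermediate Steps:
(80 + √(-14 + 74))*H(-2) = (80 + √(-14 + 74))*(-6 - 2) = (80 + √60)*(-8) = (80 + 2*√15)*(-8) = -640 - 16*√15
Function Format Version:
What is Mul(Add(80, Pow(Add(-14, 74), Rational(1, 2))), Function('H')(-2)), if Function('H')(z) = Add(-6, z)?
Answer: Add(-640, Mul(-16, Pow(15, Rational(1, 2)))) ≈ -701.97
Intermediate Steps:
Mul(Add(80, Pow(Add(-14, 74), Rational(1, 2))), Function('H')(-2)) = Mul(Add(80, Pow(Add(-14, 74), Rational(1, 2))), Add(-6, -2)) = Mul(Add(80, Pow(60, Rational(1, 2))), -8) = Mul(Add(80, Mul(2, Pow(15, Rational(1, 2)))), -8) = Add(-640, Mul(-16, Pow(15, Rational(1, 2))))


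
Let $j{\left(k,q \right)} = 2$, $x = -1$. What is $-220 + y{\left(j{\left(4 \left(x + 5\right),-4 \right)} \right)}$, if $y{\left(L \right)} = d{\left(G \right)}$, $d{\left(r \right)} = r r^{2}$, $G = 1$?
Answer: $-219$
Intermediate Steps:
$d{\left(r \right)} = r^{3}$
$y{\left(L \right)} = 1$ ($y{\left(L \right)} = 1^{3} = 1$)
$-220 + y{\left(j{\left(4 \left(x + 5\right),-4 \right)} \right)} = -220 + 1 = -219$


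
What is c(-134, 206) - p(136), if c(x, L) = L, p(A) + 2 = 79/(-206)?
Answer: 42927/206 ≈ 208.38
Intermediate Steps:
p(A) = -491/206 (p(A) = -2 + 79/(-206) = -2 + 79*(-1/206) = -2 - 79/206 = -491/206)
c(-134, 206) - p(136) = 206 - 1*(-491/206) = 206 + 491/206 = 42927/206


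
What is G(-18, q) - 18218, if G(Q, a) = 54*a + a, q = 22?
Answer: -17008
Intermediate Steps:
G(Q, a) = 55*a
G(-18, q) - 18218 = 55*22 - 18218 = 1210 - 18218 = -17008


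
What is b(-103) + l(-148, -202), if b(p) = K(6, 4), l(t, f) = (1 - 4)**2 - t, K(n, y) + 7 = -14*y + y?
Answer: 98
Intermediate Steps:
K(n, y) = -7 - 13*y (K(n, y) = -7 + (-14*y + y) = -7 - 13*y)
l(t, f) = 9 - t (l(t, f) = (-3)**2 - t = 9 - t)
b(p) = -59 (b(p) = -7 - 13*4 = -7 - 52 = -59)
b(-103) + l(-148, -202) = -59 + (9 - 1*(-148)) = -59 + (9 + 148) = -59 + 157 = 98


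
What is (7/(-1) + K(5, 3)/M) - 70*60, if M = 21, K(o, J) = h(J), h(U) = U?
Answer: -29448/7 ≈ -4206.9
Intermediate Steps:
K(o, J) = J
(7/(-1) + K(5, 3)/M) - 70*60 = (7/(-1) + 3/21) - 70*60 = (7*(-1) + 3*(1/21)) - 4200 = (-7 + ⅐) - 4200 = -48/7 - 4200 = -29448/7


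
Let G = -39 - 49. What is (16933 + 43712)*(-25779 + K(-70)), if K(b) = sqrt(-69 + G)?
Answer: -1563367455 + 60645*I*sqrt(157) ≈ -1.5634e+9 + 7.5988e+5*I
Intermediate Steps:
G = -88
K(b) = I*sqrt(157) (K(b) = sqrt(-69 - 88) = sqrt(-157) = I*sqrt(157))
(16933 + 43712)*(-25779 + K(-70)) = (16933 + 43712)*(-25779 + I*sqrt(157)) = 60645*(-25779 + I*sqrt(157)) = -1563367455 + 60645*I*sqrt(157)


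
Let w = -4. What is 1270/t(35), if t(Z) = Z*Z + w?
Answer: 1270/1221 ≈ 1.0401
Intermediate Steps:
t(Z) = -4 + Z² (t(Z) = Z*Z - 4 = Z² - 4 = -4 + Z²)
1270/t(35) = 1270/(-4 + 35²) = 1270/(-4 + 1225) = 1270/1221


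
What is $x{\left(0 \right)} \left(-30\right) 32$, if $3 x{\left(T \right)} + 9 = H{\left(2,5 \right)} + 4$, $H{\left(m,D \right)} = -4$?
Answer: $2880$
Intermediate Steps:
$x{\left(T \right)} = -3$ ($x{\left(T \right)} = -3 + \frac{-4 + 4}{3} = -3 + \frac{1}{3} \cdot 0 = -3 + 0 = -3$)
$x{\left(0 \right)} \left(-30\right) 32 = \left(-3\right) \left(-30\right) 32 = 90 \cdot 32 = 2880$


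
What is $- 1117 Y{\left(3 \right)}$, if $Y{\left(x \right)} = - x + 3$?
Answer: $0$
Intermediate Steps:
$Y{\left(x \right)} = 3 - x$
$- 1117 Y{\left(3 \right)} = - 1117 \left(3 - 3\right) = \left(-1117\right) 0 = 0$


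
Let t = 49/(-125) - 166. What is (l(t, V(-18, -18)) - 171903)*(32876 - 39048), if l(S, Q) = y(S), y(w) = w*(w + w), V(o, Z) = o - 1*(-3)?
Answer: 11237900900556/15625 ≈ 7.1923e+8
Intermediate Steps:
t = -20799/125 (t = 49*(-1/125) - 166 = -49/125 - 166 = -20799/125 ≈ -166.39)
V(o, Z) = 3 + o (V(o, Z) = o + 3 = 3 + o)
y(w) = 2*w**2 (y(w) = w*(2*w) = 2*w**2)
l(S, Q) = 2*S**2
(l(t, V(-18, -18)) - 171903)*(32876 - 39048) = (2*(-20799/125)**2 - 171903)*(32876 - 39048) = (2*(432598401/15625) - 171903)*(-6172) = (865196802/15625 - 171903)*(-6172) = -1820787573/15625*(-6172) = 11237900900556/15625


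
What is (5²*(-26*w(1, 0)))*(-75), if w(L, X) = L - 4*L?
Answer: -146250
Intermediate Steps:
w(L, X) = -3*L
(5²*(-26*w(1, 0)))*(-75) = (5²*(-(-78)))*(-75) = (25*(-26*(-3)))*(-75) = (25*78)*(-75) = 1950*(-75) = -146250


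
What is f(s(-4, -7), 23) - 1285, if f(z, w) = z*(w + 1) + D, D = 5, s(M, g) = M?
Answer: -1376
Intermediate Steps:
f(z, w) = 5 + z*(1 + w) (f(z, w) = z*(w + 1) + 5 = z*(1 + w) + 5 = 5 + z*(1 + w))
f(s(-4, -7), 23) - 1285 = (5 - 4 + 23*(-4)) - 1285 = (5 - 4 - 92) - 1285 = -91 - 1285 = -1376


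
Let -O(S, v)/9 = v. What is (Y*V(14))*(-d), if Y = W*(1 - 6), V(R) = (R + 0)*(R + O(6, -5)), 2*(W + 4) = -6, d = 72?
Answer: -2081520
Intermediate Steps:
W = -7 (W = -4 + (1/2)*(-6) = -4 - 3 = -7)
O(S, v) = -9*v
V(R) = R*(45 + R) (V(R) = (R + 0)*(R - 9*(-5)) = R*(R + 45) = R*(45 + R))
Y = 35 (Y = -7*(1 - 6) = -7*(-5) = 35)
(Y*V(14))*(-d) = (35*(14*(45 + 14)))*(-1*72) = (35*(14*59))*(-72) = (35*826)*(-72) = 28910*(-72) = -2081520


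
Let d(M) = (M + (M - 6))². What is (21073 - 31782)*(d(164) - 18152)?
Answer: -915962188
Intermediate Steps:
d(M) = (-6 + 2*M)² (d(M) = (M + (-6 + M))² = (-6 + 2*M)²)
(21073 - 31782)*(d(164) - 18152) = (21073 - 31782)*(4*(-3 + 164)² - 18152) = -10709*(4*161² - 18152) = -10709*(4*25921 - 18152) = -10709*(103684 - 18152) = -10709*85532 = -915962188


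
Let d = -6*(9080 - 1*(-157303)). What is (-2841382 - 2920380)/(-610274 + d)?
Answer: 2880881/804286 ≈ 3.5819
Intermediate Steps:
d = -998298 (d = -6*(9080 + 157303) = -6*166383 = -998298)
(-2841382 - 2920380)/(-610274 + d) = (-2841382 - 2920380)/(-610274 - 998298) = -5761762/(-1608572) = -5761762*(-1/1608572) = 2880881/804286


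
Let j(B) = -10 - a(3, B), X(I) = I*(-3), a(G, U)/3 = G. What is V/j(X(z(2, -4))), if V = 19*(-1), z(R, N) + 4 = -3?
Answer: 1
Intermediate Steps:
z(R, N) = -7 (z(R, N) = -4 - 3 = -7)
a(G, U) = 3*G
X(I) = -3*I
j(B) = -19 (j(B) = -10 - 3*3 = -10 - 1*9 = -10 - 9 = -19)
V = -19
V/j(X(z(2, -4))) = -19/(-19) = -19*(-1/19) = 1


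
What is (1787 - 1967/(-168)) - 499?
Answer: 31193/24 ≈ 1299.7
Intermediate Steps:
(1787 - 1967/(-168)) - 499 = (1787 - 1967*(-1/168)) - 499 = (1787 + 281/24) - 499 = 43169/24 - 499 = 31193/24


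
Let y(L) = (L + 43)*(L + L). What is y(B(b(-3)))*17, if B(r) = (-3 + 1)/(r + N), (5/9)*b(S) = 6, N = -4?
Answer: -7260/17 ≈ -427.06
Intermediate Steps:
b(S) = 54/5 (b(S) = (9/5)*6 = 54/5)
B(r) = -2/(-4 + r) (B(r) = (-3 + 1)/(r - 4) = -2/(-4 + r))
y(L) = 2*L*(43 + L) (y(L) = (43 + L)*(2*L) = 2*L*(43 + L))
y(B(b(-3)))*17 = (2*(-2/(-4 + 54/5))*(43 - 2/(-4 + 54/5)))*17 = (2*(-2/34/5)*(43 - 2/34/5))*17 = (2*(-2*5/34)*(43 - 2*5/34))*17 = (2*(-5/17)*(43 - 5/17))*17 = (2*(-5/17)*(726/17))*17 = -7260/289*17 = -7260/17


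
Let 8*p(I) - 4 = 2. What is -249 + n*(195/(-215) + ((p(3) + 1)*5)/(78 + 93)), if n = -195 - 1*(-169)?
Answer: -3334571/14706 ≈ -226.75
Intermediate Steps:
p(I) = ¾ (p(I) = ½ + (⅛)*2 = ½ + ¼ = ¾)
n = -26 (n = -195 + 169 = -26)
-249 + n*(195/(-215) + ((p(3) + 1)*5)/(78 + 93)) = -249 - 26*(195/(-215) + ((¾ + 1)*5)/(78 + 93)) = -249 - 26*(195*(-1/215) + ((7/4)*5)/171) = -249 - 26*(-39/43 + (35/4)*(1/171)) = -249 - 26*(-39/43 + 35/684) = -249 - 26*(-25171/29412) = -249 + 327223/14706 = -3334571/14706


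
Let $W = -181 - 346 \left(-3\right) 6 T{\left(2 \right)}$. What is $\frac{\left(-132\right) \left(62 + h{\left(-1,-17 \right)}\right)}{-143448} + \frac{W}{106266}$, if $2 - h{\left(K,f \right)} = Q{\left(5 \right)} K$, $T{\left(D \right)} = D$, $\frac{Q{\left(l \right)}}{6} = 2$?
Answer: $\frac{117786863}{635151882} \approx 0.18545$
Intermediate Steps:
$Q{\left(l \right)} = 12$ ($Q{\left(l \right)} = 6 \cdot 2 = 12$)
$h{\left(K,f \right)} = 2 - 12 K$
$W = 12275$ ($W = -181 - 346 \left(-3\right) 6 \cdot 2 = -181 - 346 \left(\left(-18\right) 2\right) = -181 - -12456 = -181 + 12456 = 12275$)
$\frac{\left(-132\right) \left(62 + h{\left(-1,-17 \right)}\right)}{-143448} + \frac{W}{106266} = \frac{\left(-132\right) \left(62 + \left(2 - -12\right)\right)}{-143448} + \frac{12275}{106266} = - 132 \left(62 + \left(2 + 12\right)\right) \left(- \frac{1}{143448}\right) + 12275 \cdot \frac{1}{106266} = - 132 \left(62 + 14\right) \left(- \frac{1}{143448}\right) + \frac{12275}{106266} = \left(-132\right) 76 \left(- \frac{1}{143448}\right) + \frac{12275}{106266} = \left(-10032\right) \left(- \frac{1}{143448}\right) + \frac{12275}{106266} = \frac{418}{5977} + \frac{12275}{106266} = \frac{117786863}{635151882}$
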